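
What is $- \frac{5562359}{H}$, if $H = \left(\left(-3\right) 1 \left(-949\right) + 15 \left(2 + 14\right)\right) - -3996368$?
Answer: $- \frac{5562359}{3999455} \approx -1.3908$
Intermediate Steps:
$H = 3999455$ ($H = \left(\left(-3\right) \left(-949\right) + 15 \cdot 16\right) + 3996368 = \left(2847 + 240\right) + 3996368 = 3087 + 3996368 = 3999455$)
$- \frac{5562359}{H} = - \frac{5562359}{3999455}$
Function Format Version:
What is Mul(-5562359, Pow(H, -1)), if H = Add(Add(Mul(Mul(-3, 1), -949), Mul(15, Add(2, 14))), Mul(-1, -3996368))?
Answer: Rational(-5562359, 3999455) ≈ -1.3908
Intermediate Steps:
H = 3999455 (H = Add(Add(Mul(-3, -949), Mul(15, 16)), 3996368) = Add(Add(2847, 240), 3996368) = Add(3087, 3996368) = 3999455)
Mul(-5562359, Pow(H, -1)) = Mul(-5562359, Pow(3999455, -1)) = Mul(-5562359, Rational(1, 3999455)) = Rational(-5562359, 3999455)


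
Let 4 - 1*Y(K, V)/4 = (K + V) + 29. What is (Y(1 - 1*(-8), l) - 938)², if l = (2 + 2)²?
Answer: 1295044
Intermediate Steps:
l = 16 (l = 4² = 16)
Y(K, V) = -100 - 4*K - 4*V (Y(K, V) = 16 - 4*((K + V) + 29) = 16 - 4*(29 + K + V) = 16 + (-116 - 4*K - 4*V) = -100 - 4*K - 4*V)
(Y(1 - 1*(-8), l) - 938)² = ((-100 - 4*(1 - 1*(-8)) - 4*16) - 938)² = ((-100 - 4*(1 + 8) - 64) - 938)² = ((-100 - 4*9 - 64) - 938)² = ((-100 - 36 - 64) - 938)² = (-200 - 938)² = (-1138)² = 1295044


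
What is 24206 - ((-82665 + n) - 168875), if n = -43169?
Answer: 318915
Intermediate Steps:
24206 - ((-82665 + n) - 168875) = 24206 - ((-82665 - 43169) - 168875) = 24206 - (-125834 - 168875) = 24206 - 1*(-294709) = 24206 + 294709 = 318915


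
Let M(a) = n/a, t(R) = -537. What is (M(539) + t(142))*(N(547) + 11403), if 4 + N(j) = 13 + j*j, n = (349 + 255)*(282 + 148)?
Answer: -9232587983/539 ≈ -1.7129e+7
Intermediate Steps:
n = 259720 (n = 604*430 = 259720)
N(j) = 9 + j² (N(j) = -4 + (13 + j*j) = -4 + (13 + j²) = 9 + j²)
M(a) = 259720/a
(M(539) + t(142))*(N(547) + 11403) = (259720/539 - 537)*((9 + 547²) + 11403) = (259720*(1/539) - 537)*((9 + 299209) + 11403) = (259720/539 - 537)*(299218 + 11403) = -29723/539*310621 = -9232587983/539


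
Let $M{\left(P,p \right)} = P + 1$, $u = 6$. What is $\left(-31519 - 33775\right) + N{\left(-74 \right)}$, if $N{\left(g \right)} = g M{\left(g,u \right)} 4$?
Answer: $-43686$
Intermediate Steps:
$M{\left(P,p \right)} = 1 + P$
$N{\left(g \right)} = 4 g \left(1 + g\right)$ ($N{\left(g \right)} = g \left(1 + g\right) 4 = 4 g \left(1 + g\right)$)
$\left(-31519 - 33775\right) + N{\left(-74 \right)} = \left(-31519 - 33775\right) + 4 \left(-74\right) \left(1 - 74\right) = -65294 + 4 \left(-74\right) \left(-73\right) = -65294 + 21608 = -43686$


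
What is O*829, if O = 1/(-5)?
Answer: -829/5 ≈ -165.80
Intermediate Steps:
O = -⅕ ≈ -0.20000
O*829 = -⅕*829 = -829/5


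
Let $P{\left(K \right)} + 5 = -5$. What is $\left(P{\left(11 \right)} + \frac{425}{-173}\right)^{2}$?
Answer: $\frac{4644025}{29929} \approx 155.17$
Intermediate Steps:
$P{\left(K \right)} = -10$ ($P{\left(K \right)} = -5 - 5 = -10$)
$\left(P{\left(11 \right)} + \frac{425}{-173}\right)^{2} = \left(-10 + \frac{425}{-173}\right)^{2} = \left(-10 + 425 \left(- \frac{1}{173}\right)\right)^{2} = \left(-10 - \frac{425}{173}\right)^{2} = \left(- \frac{2155}{173}\right)^{2} = \frac{4644025}{29929}$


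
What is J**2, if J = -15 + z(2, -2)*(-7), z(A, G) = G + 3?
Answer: 484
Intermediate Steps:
z(A, G) = 3 + G
J = -22 (J = -15 + (3 - 2)*(-7) = -15 + 1*(-7) = -15 - 7 = -22)
J**2 = (-22)**2 = 484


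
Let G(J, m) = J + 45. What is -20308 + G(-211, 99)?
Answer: -20474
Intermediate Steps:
G(J, m) = 45 + J
-20308 + G(-211, 99) = -20308 + (45 - 211) = -20308 - 166 = -20474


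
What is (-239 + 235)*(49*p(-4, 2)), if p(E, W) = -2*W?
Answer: 784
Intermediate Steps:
(-239 + 235)*(49*p(-4, 2)) = (-239 + 235)*(49*(-2*2)) = -196*(-4) = -4*(-196) = 784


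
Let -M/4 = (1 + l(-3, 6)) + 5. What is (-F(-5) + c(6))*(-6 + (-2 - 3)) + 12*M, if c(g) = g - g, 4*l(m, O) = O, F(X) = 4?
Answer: -316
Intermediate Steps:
l(m, O) = O/4
M = -30 (M = -4*((1 + (¼)*6) + 5) = -4*((1 + 3/2) + 5) = -4*(5/2 + 5) = -4*15/2 = -30)
c(g) = 0
(-F(-5) + c(6))*(-6 + (-2 - 3)) + 12*M = (-1*4 + 0)*(-6 + (-2 - 3)) + 12*(-30) = (-4 + 0)*(-6 - 5) - 360 = -4*(-11) - 360 = 44 - 360 = -316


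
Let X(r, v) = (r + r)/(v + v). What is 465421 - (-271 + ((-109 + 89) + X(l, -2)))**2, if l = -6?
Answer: 382477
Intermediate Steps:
X(r, v) = r/v (X(r, v) = (2*r)/((2*v)) = (2*r)*(1/(2*v)) = r/v)
465421 - (-271 + ((-109 + 89) + X(l, -2)))**2 = 465421 - (-271 + ((-109 + 89) - 6/(-2)))**2 = 465421 - (-271 + (-20 - 6*(-1/2)))**2 = 465421 - (-271 + (-20 + 3))**2 = 465421 - (-271 - 17)**2 = 465421 - 1*(-288)**2 = 465421 - 1*82944 = 465421 - 82944 = 382477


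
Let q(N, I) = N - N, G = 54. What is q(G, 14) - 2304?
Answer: -2304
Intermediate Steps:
q(N, I) = 0
q(G, 14) - 2304 = 0 - 2304 = -2304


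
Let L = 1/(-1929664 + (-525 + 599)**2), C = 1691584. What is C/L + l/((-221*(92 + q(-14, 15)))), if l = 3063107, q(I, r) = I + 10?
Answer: -63301793729049923/19448 ≈ -3.2549e+12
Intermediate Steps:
q(I, r) = 10 + I
L = -1/1924188 (L = 1/(-1929664 + 74**2) = 1/(-1929664 + 5476) = 1/(-1924188) = -1/1924188 ≈ -5.1970e-7)
C/L + l/((-221*(92 + q(-14, 15)))) = 1691584/(-1/1924188) + 3063107/((-221*(92 + (10 - 14)))) = 1691584*(-1924188) + 3063107/((-221*(92 - 4))) = -3254925633792 + 3063107/((-221*88)) = -3254925633792 + 3063107/(-19448) = -3254925633792 + 3063107*(-1/19448) = -3254925633792 - 3063107/19448 = -63301793729049923/19448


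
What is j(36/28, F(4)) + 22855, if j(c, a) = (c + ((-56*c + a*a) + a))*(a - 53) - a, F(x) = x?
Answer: 25336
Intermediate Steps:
j(c, a) = -a + (-53 + a)*(a + a² - 55*c) (j(c, a) = (c + ((-56*c + a²) + a))*(-53 + a) - a = (c + ((a² - 56*c) + a))*(-53 + a) - a = (c + (a + a² - 56*c))*(-53 + a) - a = (a + a² - 55*c)*(-53 + a) - a = (-53 + a)*(a + a² - 55*c) - a = -a + (-53 + a)*(a + a² - 55*c))
j(36/28, F(4)) + 22855 = (4³ - 54*4 - 52*4² + 2915*(36/28) - 55*4*36/28) + 22855 = (64 - 216 - 52*16 + 2915*(36*(1/28)) - 55*4*36*(1/28)) + 22855 = (64 - 216 - 832 + 2915*(9/7) - 55*4*9/7) + 22855 = (64 - 216 - 832 + 26235/7 - 1980/7) + 22855 = 2481 + 22855 = 25336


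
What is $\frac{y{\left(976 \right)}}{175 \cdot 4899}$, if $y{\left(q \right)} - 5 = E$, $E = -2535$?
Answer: $- \frac{22}{7455} \approx -0.002951$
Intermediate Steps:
$y{\left(q \right)} = -2530$ ($y{\left(q \right)} = 5 - 2535 = -2530$)
$\frac{y{\left(976 \right)}}{175 \cdot 4899} = - \frac{2530}{175 \cdot 4899} = - \frac{2530}{857325} = \left(-2530\right) \frac{1}{857325} = - \frac{22}{7455}$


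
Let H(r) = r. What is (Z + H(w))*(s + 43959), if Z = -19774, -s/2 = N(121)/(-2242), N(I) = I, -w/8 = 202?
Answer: -1054059842400/1121 ≈ -9.4028e+8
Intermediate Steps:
w = -1616 (w = -8*202 = -1616)
s = 121/1121 (s = -242/(-2242) = -242*(-1)/2242 = -2*(-121/2242) = 121/1121 ≈ 0.10794)
(Z + H(w))*(s + 43959) = (-19774 - 1616)*(121/1121 + 43959) = -21390*49278160/1121 = -1054059842400/1121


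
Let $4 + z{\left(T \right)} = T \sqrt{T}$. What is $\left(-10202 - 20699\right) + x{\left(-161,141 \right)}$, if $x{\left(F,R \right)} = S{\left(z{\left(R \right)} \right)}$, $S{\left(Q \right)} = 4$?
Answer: $-30897$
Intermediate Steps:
$z{\left(T \right)} = -4 + T^{\frac{3}{2}}$ ($z{\left(T \right)} = -4 + T \sqrt{T} = -4 + T^{\frac{3}{2}}$)
$x{\left(F,R \right)} = 4$
$\left(-10202 - 20699\right) + x{\left(-161,141 \right)} = \left(-10202 - 20699\right) + 4 = -30901 + 4 = -30897$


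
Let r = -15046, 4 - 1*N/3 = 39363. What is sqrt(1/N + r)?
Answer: I*sqrt(209774009237811)/118077 ≈ 122.66*I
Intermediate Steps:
N = -118077 (N = 12 - 3*39363 = 12 - 118089 = -118077)
sqrt(1/N + r) = sqrt(1/(-118077) - 15046) = sqrt(-1/118077 - 15046) = sqrt(-1776586543/118077) = I*sqrt(209774009237811)/118077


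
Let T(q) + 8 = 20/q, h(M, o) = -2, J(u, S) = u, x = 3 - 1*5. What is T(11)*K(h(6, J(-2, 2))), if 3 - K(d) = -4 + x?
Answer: -612/11 ≈ -55.636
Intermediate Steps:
x = -2 (x = 3 - 5 = -2)
T(q) = -8 + 20/q
K(d) = 9 (K(d) = 3 - (-4 - 2) = 3 - 1*(-6) = 3 + 6 = 9)
T(11)*K(h(6, J(-2, 2))) = (-8 + 20/11)*9 = -68/11*9 = -612/11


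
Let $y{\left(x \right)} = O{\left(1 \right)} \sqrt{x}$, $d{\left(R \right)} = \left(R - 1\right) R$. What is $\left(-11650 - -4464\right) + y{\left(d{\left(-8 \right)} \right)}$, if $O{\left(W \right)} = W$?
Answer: $-7186 + 6 \sqrt{2} \approx -7177.5$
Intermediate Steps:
$d{\left(R \right)} = R \left(-1 + R\right)$ ($d{\left(R \right)} = \left(-1 + R\right) R = R \left(-1 + R\right)$)
$y{\left(x \right)} = \sqrt{x}$ ($y{\left(x \right)} = 1 \sqrt{x} = \sqrt{x}$)
$\left(-11650 - -4464\right) + y{\left(d{\left(-8 \right)} \right)} = \left(-11650 - -4464\right) + \sqrt{- 8 \left(-1 - 8\right)} = \left(-11650 + 4464\right) + \sqrt{\left(-8\right) \left(-9\right)} = -7186 + \sqrt{72} = -7186 + 6 \sqrt{2}$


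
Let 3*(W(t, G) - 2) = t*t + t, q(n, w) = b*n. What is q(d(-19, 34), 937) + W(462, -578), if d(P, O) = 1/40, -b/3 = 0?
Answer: 71304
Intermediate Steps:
b = 0 (b = -3*0 = 0)
d(P, O) = 1/40
q(n, w) = 0 (q(n, w) = 0*n = 0)
W(t, G) = 2 + t/3 + t²/3 (W(t, G) = 2 + (t*t + t)/3 = 2 + (t² + t)/3 = 2 + (t + t²)/3 = 2 + (t/3 + t²/3) = 2 + t/3 + t²/3)
q(d(-19, 34), 937) + W(462, -578) = 0 + (2 + (⅓)*462 + (⅓)*462²) = 0 + (2 + 154 + (⅓)*213444) = 0 + (2 + 154 + 71148) = 0 + 71304 = 71304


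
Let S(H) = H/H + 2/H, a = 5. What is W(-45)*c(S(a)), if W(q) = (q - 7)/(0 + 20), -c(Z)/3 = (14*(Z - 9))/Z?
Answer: -2964/5 ≈ -592.80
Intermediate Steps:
S(H) = 1 + 2/H
c(Z) = -3*(-126 + 14*Z)/Z (c(Z) = -3*14*(Z - 9)/Z = -3*14*(-9 + Z)/Z = -3*(-126 + 14*Z)/Z)
W(q) = -7/20 + q/20 (W(q) = (-7 + q)/20 = (-7 + q)*(1/20) = -7/20 + q/20)
W(-45)*c(S(a)) = (-7/20 + (1/20)*(-45))*(-42 + 378/(((2 + 5)/5))) = (-7/20 - 9/4)*(-42 + 378/(((⅕)*7))) = -13*(-42 + 378/(7/5))/5 = -13*(-42 + 378*(5/7))/5 = -13*(-42 + 270)/5 = -13/5*228 = -2964/5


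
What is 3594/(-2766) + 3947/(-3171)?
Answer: -3718996/1461831 ≈ -2.5441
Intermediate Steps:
3594/(-2766) + 3947/(-3171) = 3594*(-1/2766) + 3947*(-1/3171) = -599/461 - 3947/3171 = -3718996/1461831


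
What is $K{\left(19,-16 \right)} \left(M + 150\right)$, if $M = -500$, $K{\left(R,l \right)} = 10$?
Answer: $-3500$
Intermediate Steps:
$K{\left(19,-16 \right)} \left(M + 150\right) = 10 \left(-500 + 150\right) = 10 \left(-350\right) = -3500$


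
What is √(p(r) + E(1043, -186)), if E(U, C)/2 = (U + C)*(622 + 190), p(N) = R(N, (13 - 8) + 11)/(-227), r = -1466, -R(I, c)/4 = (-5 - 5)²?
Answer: 2*√17929126018/227 ≈ 1179.7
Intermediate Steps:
R(I, c) = -400 (R(I, c) = -4*(-5 - 5)² = -4*(-10)² = -4*100 = -400)
p(N) = 400/227 (p(N) = -400/(-227) = -400*(-1/227) = 400/227)
E(U, C) = 1624*C + 1624*U (E(U, C) = 2*((U + C)*(622 + 190)) = 2*((C + U)*812) = 2*(812*C + 812*U) = 1624*C + 1624*U)
√(p(r) + E(1043, -186)) = √(400/227 + (1624*(-186) + 1624*1043)) = √(400/227 + (-302064 + 1693832)) = √(400/227 + 1391768) = √(315931736/227) = 2*√17929126018/227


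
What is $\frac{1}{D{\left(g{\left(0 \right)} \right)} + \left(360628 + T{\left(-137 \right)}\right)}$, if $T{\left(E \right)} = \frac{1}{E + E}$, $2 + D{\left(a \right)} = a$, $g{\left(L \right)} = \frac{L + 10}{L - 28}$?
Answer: $\frac{959}{345839988} \approx 2.773 \cdot 10^{-6}$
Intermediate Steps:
$g{\left(L \right)} = \frac{10 + L}{-28 + L}$
$D{\left(a \right)} = -2 + a$
$T{\left(E \right)} = \frac{1}{2 E}$
$\frac{1}{D{\left(g{\left(0 \right)} \right)} + \left(360628 + T{\left(-137 \right)}\right)} = \frac{1}{\left(-2 + \frac{10 + 0}{-28 + 0}\right) + \left(360628 + \frac{1}{2 \left(-137\right)}\right)} = \frac{1}{\left(-2 + \frac{1}{-28} \cdot 10\right) + \left(360628 + \frac{1}{2} \left(- \frac{1}{137}\right)\right)} = \frac{1}{\left(-2 - \frac{5}{14}\right) + \left(360628 - \frac{1}{274}\right)} = \frac{1}{\left(-2 - \frac{5}{14}\right) + \frac{98812071}{274}} = \frac{1}{- \frac{33}{14} + \frac{98812071}{274}} = \frac{1}{\frac{345839988}{959}} = \frac{959}{345839988}$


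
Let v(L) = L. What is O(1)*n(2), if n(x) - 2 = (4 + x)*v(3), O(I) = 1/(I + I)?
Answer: 10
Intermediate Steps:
O(I) = 1/(2*I)
n(x) = 14 + 3*x (n(x) = 2 + (4 + x)*3 = 2 + (12 + 3*x) = 14 + 3*x)
O(1)*n(2) = ((1/2)/1)*(14 + 3*2) = ((1/2)*1)*(14 + 6) = (1/2)*20 = 10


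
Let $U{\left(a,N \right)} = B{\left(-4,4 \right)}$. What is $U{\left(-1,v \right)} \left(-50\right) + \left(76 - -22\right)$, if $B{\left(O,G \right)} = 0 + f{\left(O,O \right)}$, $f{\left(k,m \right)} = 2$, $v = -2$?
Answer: $-2$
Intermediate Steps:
$B{\left(O,G \right)} = 2$ ($B{\left(O,G \right)} = 0 + 2 = 2$)
$U{\left(a,N \right)} = 2$
$U{\left(-1,v \right)} \left(-50\right) + \left(76 - -22\right) = 2 \left(-50\right) + \left(76 - -22\right) = -100 + \left(76 + 22\right) = -100 + 98 = -2$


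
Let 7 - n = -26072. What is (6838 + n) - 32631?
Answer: 286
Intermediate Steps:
n = 26079 (n = 7 - 1*(-26072) = 7 + 26072 = 26079)
(6838 + n) - 32631 = (6838 + 26079) - 32631 = 32917 - 32631 = 286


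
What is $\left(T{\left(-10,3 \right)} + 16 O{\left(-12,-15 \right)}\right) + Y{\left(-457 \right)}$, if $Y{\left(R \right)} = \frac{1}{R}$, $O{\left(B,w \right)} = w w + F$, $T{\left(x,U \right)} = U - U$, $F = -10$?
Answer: $\frac{1572079}{457} \approx 3440.0$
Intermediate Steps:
$T{\left(x,U \right)} = 0$
$O{\left(B,w \right)} = -10 + w^{2}$ ($O{\left(B,w \right)} = w w - 10 = w^{2} - 10 = -10 + w^{2}$)
$\left(T{\left(-10,3 \right)} + 16 O{\left(-12,-15 \right)}\right) + Y{\left(-457 \right)} = \left(0 + 16 \left(-10 + \left(-15\right)^{2}\right)\right) + \frac{1}{-457} = \left(0 + 16 \left(-10 + 225\right)\right) - \frac{1}{457} = \left(0 + 16 \cdot 215\right) - \frac{1}{457} = \left(0 + 3440\right) - \frac{1}{457} = 3440 - \frac{1}{457} = \frac{1572079}{457}$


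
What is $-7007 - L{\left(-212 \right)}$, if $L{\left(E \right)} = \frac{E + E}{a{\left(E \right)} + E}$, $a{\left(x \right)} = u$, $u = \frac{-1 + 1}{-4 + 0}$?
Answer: $-7009$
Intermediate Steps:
$u = 0$ ($u = \frac{0}{-4} = 0 \left(- \frac{1}{4}\right) = 0$)
$a{\left(x \right)} = 0$
$L{\left(E \right)} = 2$ ($L{\left(E \right)} = \frac{E + E}{0 + E} = \frac{2 E}{E} = 2$)
$-7007 - L{\left(-212 \right)} = -7007 - 2 = -7009$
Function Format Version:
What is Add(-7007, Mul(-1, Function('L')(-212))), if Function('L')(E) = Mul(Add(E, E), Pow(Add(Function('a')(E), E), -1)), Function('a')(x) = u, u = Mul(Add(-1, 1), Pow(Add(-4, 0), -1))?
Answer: -7009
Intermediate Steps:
u = 0 (u = Mul(0, Pow(-4, -1)) = Mul(0, Rational(-1, 4)) = 0)
Function('a')(x) = 0
Function('L')(E) = 2 (Function('L')(E) = Mul(Add(E, E), Pow(Add(0, E), -1)) = Mul(Mul(2, E), Pow(E, -1)) = 2)
Add(-7007, Mul(-1, Function('L')(-212))) = Add(-7007, Mul(-1, 2)) = Add(-7007, -2) = -7009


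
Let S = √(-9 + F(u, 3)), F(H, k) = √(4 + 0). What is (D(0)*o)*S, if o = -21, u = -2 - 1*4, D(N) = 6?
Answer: -126*I*√7 ≈ -333.36*I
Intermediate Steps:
u = -6 (u = -2 - 4 = -6)
F(H, k) = 2 (F(H, k) = √4 = 2)
S = I*√7 (S = √(-9 + 2) = √(-7) = I*√7 ≈ 2.6458*I)
(D(0)*o)*S = (6*(-21))*(I*√7) = -126*I*√7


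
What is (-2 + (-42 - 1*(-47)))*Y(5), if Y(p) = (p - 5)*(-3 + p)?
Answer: 0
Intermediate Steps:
Y(p) = (-5 + p)*(-3 + p)
(-2 + (-42 - 1*(-47)))*Y(5) = (-2 + (-42 - 1*(-47)))*(15 + 5**2 - 8*5) = (-2 + (-42 + 47))*(15 + 25 - 40) = (-2 + 5)*0 = 3*0 = 0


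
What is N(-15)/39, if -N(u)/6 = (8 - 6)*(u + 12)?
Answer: 12/13 ≈ 0.92308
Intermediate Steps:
N(u) = -144 - 12*u (N(u) = -6*(8 - 6)*(u + 12) = -12*(12 + u) = -6*(24 + 2*u) = -144 - 12*u)
N(-15)/39 = (-144 - 12*(-15))/39 = (-144 + 180)/39 = (1/39)*36 = 12/13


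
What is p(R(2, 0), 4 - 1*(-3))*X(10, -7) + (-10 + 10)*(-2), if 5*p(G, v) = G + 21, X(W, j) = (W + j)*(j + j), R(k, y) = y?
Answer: -882/5 ≈ -176.40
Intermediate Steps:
X(W, j) = 2*j*(W + j) (X(W, j) = (W + j)*(2*j) = 2*j*(W + j))
p(G, v) = 21/5 + G/5 (p(G, v) = (G + 21)/5 = (21 + G)/5 = 21/5 + G/5)
p(R(2, 0), 4 - 1*(-3))*X(10, -7) + (-10 + 10)*(-2) = (21/5 + (⅕)*0)*(2*(-7)*(10 - 7)) + (-10 + 10)*(-2) = (21/5 + 0)*(2*(-7)*3) + 0*(-2) = (21/5)*(-42) + 0 = -882/5 + 0 = -882/5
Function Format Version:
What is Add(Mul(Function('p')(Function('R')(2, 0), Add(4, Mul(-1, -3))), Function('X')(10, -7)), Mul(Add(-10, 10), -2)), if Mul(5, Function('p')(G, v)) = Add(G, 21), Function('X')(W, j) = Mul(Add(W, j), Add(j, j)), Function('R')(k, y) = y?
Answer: Rational(-882, 5) ≈ -176.40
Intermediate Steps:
Function('X')(W, j) = Mul(2, j, Add(W, j)) (Function('X')(W, j) = Mul(Add(W, j), Mul(2, j)) = Mul(2, j, Add(W, j)))
Function('p')(G, v) = Add(Rational(21, 5), Mul(Rational(1, 5), G)) (Function('p')(G, v) = Mul(Rational(1, 5), Add(G, 21)) = Mul(Rational(1, 5), Add(21, G)) = Add(Rational(21, 5), Mul(Rational(1, 5), G)))
Add(Mul(Function('p')(Function('R')(2, 0), Add(4, Mul(-1, -3))), Function('X')(10, -7)), Mul(Add(-10, 10), -2)) = Add(Mul(Add(Rational(21, 5), Mul(Rational(1, 5), 0)), Mul(2, -7, Add(10, -7))), Mul(Add(-10, 10), -2)) = Add(Mul(Add(Rational(21, 5), 0), Mul(2, -7, 3)), Mul(0, -2)) = Add(Mul(Rational(21, 5), -42), 0) = Add(Rational(-882, 5), 0) = Rational(-882, 5)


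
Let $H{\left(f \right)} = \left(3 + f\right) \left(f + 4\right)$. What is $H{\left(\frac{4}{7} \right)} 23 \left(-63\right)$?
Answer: $- \frac{165600}{7} \approx -23657.0$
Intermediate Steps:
$H{\left(f \right)} = \left(3 + f\right) \left(4 + f\right)$
$H{\left(\frac{4}{7} \right)} 23 \left(-63\right) = \left(12 + \left(\frac{4}{7}\right)^{2} + 7 \cdot \frac{4}{7}\right) 23 \left(-63\right) = \left(12 + \frac{16}{49} + 4\right) 23 \left(-63\right) = \frac{800}{49} \cdot 23 \left(-63\right) = \frac{18400}{49} \left(-63\right) = - \frac{165600}{7}$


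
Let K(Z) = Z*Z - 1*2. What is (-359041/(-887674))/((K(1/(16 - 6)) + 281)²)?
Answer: 1795205000/345511925718437 ≈ 5.1958e-6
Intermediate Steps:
K(Z) = -2 + Z² (K(Z) = Z² - 2 = -2 + Z²)
(-359041/(-887674))/((K(1/(16 - 6)) + 281)²) = (-359041/(-887674))/(((-2 + (1/(16 - 6))²) + 281)²) = (-359041*(-1/887674))/(((-2 + (1/10)²) + 281)²) = 359041/(887674*(((-2 + (⅒)²) + 281)²)) = 359041/(887674*(((-2 + 1/100) + 281)²)) = 359041/(887674*((-199/100 + 281)²)) = 359041/(887674*((27901/100)²)) = 359041/(887674*(778465801/10000)) = (359041/887674)*(10000/778465801) = 1795205000/345511925718437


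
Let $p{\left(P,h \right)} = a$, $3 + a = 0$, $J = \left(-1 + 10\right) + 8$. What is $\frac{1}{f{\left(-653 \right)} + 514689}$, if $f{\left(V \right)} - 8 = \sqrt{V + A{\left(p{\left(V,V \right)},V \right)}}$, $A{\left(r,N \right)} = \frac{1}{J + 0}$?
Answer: $\frac{8749849}{4503521041853} - \frac{10 i \sqrt{1887}}{4503521041853} \approx 1.9429 \cdot 10^{-6} - 9.6457 \cdot 10^{-11} i$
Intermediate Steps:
$J = 17$ ($J = 9 + 8 = 17$)
$a = -3$ ($a = -3 + 0 = -3$)
$p{\left(P,h \right)} = -3$
$A{\left(r,N \right)} = \frac{1}{17}$ ($A{\left(r,N \right)} = \frac{1}{17 + 0} = \frac{1}{17}$)
$f{\left(V \right)} = 8 + \sqrt{\frac{1}{17} + V}$ ($f{\left(V \right)} = 8 + \sqrt{V + \frac{1}{17}} = 8 + \sqrt{\frac{1}{17} + V}$)
$\frac{1}{f{\left(-653 \right)} + 514689} = \frac{1}{\left(8 + \frac{\sqrt{17 + 289 \left(-653\right)}}{17}\right) + 514689} = \frac{1}{\left(8 + \frac{\sqrt{17 - 188717}}{17}\right) + 514689} = \frac{1}{\left(8 + \frac{\sqrt{-188700}}{17}\right) + 514689} = \frac{1}{\left(8 + \frac{10 i \sqrt{1887}}{17}\right) + 514689} = \frac{1}{514697 + \frac{10 i \sqrt{1887}}{17}}$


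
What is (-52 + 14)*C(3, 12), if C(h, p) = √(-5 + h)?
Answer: -38*I*√2 ≈ -53.74*I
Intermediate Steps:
(-52 + 14)*C(3, 12) = (-52 + 14)*√(-5 + 3) = -38*I*√2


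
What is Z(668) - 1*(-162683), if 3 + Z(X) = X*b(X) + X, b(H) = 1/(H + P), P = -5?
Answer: 108300392/663 ≈ 1.6335e+5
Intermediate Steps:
b(H) = 1/(-5 + H) (b(H) = 1/(H - 5) = 1/(-5 + H))
Z(X) = -3 + X + X/(-5 + X) (Z(X) = -3 + (X/(-5 + X) + X) = -3 + (X + X/(-5 + X)) = -3 + X + X/(-5 + X))
Z(668) - 1*(-162683) = (668 + (-5 + 668)*(-3 + 668))/(-5 + 668) - 1*(-162683) = (668 + 663*665)/663 + 162683 = (668 + 440895)/663 + 162683 = (1/663)*441563 + 162683 = 441563/663 + 162683 = 108300392/663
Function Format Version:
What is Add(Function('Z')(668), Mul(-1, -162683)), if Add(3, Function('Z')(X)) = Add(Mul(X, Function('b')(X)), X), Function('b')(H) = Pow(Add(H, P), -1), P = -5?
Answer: Rational(108300392, 663) ≈ 1.6335e+5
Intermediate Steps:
Function('b')(H) = Pow(Add(-5, H), -1) (Function('b')(H) = Pow(Add(H, -5), -1) = Pow(Add(-5, H), -1))
Function('Z')(X) = Add(-3, X, Mul(X, Pow(Add(-5, X), -1))) (Function('Z')(X) = Add(-3, Add(Mul(X, Pow(Add(-5, X), -1)), X)) = Add(-3, Add(X, Mul(X, Pow(Add(-5, X), -1)))) = Add(-3, X, Mul(X, Pow(Add(-5, X), -1))))
Add(Function('Z')(668), Mul(-1, -162683)) = Add(Mul(Pow(Add(-5, 668), -1), Add(668, Mul(Add(-5, 668), Add(-3, 668)))), Mul(-1, -162683)) = Add(Mul(Pow(663, -1), Add(668, Mul(663, 665))), 162683) = Add(Mul(Rational(1, 663), Add(668, 440895)), 162683) = Add(Mul(Rational(1, 663), 441563), 162683) = Add(Rational(441563, 663), 162683) = Rational(108300392, 663)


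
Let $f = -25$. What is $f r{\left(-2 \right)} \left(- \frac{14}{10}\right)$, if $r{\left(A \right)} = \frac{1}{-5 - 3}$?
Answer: $- \frac{35}{8} \approx -4.375$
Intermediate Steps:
$r{\left(A \right)} = - \frac{1}{8}$ ($r{\left(A \right)} = \frac{1}{-8} = - \frac{1}{8}$)
$f r{\left(-2 \right)} \left(- \frac{14}{10}\right) = - 25 \left(- \frac{\left(-14\right) \frac{1}{10}}{8}\right) = - 25 \left(\left(- \frac{1}{8}\right) \left(- \frac{7}{5}\right)\right) = \left(-25\right) \frac{7}{40} = - \frac{35}{8}$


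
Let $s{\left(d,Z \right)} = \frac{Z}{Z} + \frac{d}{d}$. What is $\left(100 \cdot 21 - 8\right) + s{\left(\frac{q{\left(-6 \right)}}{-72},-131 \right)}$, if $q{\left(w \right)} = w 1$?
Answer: $2094$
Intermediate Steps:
$q{\left(w \right)} = w$
$s{\left(d,Z \right)} = 2$ ($s{\left(d,Z \right)} = 1 + 1 = 2$)
$\left(100 \cdot 21 - 8\right) + s{\left(\frac{q{\left(-6 \right)}}{-72},-131 \right)} = \left(100 \cdot 21 - 8\right) + 2 = \left(2100 - 8\right) + 2 = 2092 + 2 = 2094$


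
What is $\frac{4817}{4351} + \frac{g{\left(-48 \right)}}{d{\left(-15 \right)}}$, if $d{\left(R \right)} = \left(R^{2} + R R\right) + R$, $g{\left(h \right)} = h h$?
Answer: $\frac{4040033}{630895} \approx 6.4037$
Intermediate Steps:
$g{\left(h \right)} = h^{2}$
$d{\left(R \right)} = R + 2 R^{2}$ ($d{\left(R \right)} = \left(R^{2} + R^{2}\right) + R = 2 R^{2} + R = R + 2 R^{2}$)
$\frac{4817}{4351} + \frac{g{\left(-48 \right)}}{d{\left(-15 \right)}} = \frac{4817}{4351} + \frac{\left(-48\right)^{2}}{\left(-15\right) \left(1 + 2 \left(-15\right)\right)} = 4817 \cdot \frac{1}{4351} + \frac{2304}{\left(-15\right) \left(1 - 30\right)} = \frac{4817}{4351} + \frac{2304}{\left(-15\right) \left(-29\right)} = \frac{4817}{4351} + \frac{2304}{435} = \frac{4817}{4351} + 2304 \cdot \frac{1}{435} = \frac{4817}{4351} + \frac{768}{145} = \frac{4040033}{630895}$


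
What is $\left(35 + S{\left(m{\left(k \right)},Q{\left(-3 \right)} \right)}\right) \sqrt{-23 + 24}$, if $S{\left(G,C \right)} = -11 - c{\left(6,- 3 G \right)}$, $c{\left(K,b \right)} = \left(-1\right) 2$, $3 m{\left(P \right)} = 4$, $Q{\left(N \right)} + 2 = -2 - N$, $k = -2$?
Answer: $26$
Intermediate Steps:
$Q{\left(N \right)} = -4 - N$ ($Q{\left(N \right)} = -2 - \left(2 + N\right) = -4 - N$)
$m{\left(P \right)} = \frac{4}{3}$ ($m{\left(P \right)} = \frac{1}{3} \cdot 4 = \frac{4}{3}$)
$c{\left(K,b \right)} = -2$
$S{\left(G,C \right)} = -9$ ($S{\left(G,C \right)} = -11 - -2 = -11 + 2 = -9$)
$\left(35 + S{\left(m{\left(k \right)},Q{\left(-3 \right)} \right)}\right) \sqrt{-23 + 24} = \left(35 - 9\right) \sqrt{-23 + 24} = 26 \sqrt{1} = 26 \cdot 1 = 26$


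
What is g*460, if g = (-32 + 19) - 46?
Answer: -27140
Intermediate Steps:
g = -59 (g = -13 - 46 = -59)
g*460 = -59*460 = -27140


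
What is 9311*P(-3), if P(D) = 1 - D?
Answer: 37244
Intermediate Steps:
9311*P(-3) = 9311*(1 - 1*(-3)) = 9311*(1 + 3) = 9311*4 = 37244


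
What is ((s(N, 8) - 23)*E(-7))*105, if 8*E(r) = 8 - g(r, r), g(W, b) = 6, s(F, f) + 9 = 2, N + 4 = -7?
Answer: -1575/2 ≈ -787.50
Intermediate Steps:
N = -11 (N = -4 - 7 = -11)
s(F, f) = -7 (s(F, f) = -9 + 2 = -7)
E(r) = ¼ (E(r) = (8 - 1*6)/8 = (8 - 6)/8 = (⅛)*2 = ¼)
((s(N, 8) - 23)*E(-7))*105 = ((-7 - 23)*(¼))*105 = -30*¼*105 = -15/2*105 = -1575/2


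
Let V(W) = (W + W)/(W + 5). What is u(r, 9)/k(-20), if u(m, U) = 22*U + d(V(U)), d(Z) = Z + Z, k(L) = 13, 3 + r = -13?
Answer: 108/7 ≈ 15.429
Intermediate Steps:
r = -16 (r = -3 - 13 = -16)
V(W) = 2*W/(5 + W) (V(W) = (2*W)/(5 + W) = 2*W/(5 + W))
d(Z) = 2*Z
u(m, U) = 22*U + 4*U/(5 + U) (u(m, U) = 22*U + 2*(2*U/(5 + U)) = 22*U + 4*U/(5 + U))
u(r, 9)/k(-20) = (2*9*(57 + 11*9)/(5 + 9))/13 = (2*9*(57 + 99)/14)*(1/13) = (2*9*(1/14)*156)*(1/13) = (1404/7)*(1/13) = 108/7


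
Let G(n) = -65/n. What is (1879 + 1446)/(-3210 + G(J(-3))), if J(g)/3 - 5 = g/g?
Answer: -11970/11569 ≈ -1.0347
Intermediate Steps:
J(g) = 18 (J(g) = 15 + 3*(g/g) = 15 + 3*1 = 15 + 3 = 18)
(1879 + 1446)/(-3210 + G(J(-3))) = (1879 + 1446)/(-3210 - 65/18) = 3325/(-3210 - 65*1/18) = 3325/(-3210 - 65/18) = 3325/(-57845/18) = 3325*(-18/57845) = -11970/11569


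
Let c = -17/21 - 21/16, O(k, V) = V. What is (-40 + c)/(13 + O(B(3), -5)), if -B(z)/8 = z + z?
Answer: -14153/2688 ≈ -5.2653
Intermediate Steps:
B(z) = -16*z (B(z) = -8*(z + z) = -16*z)
c = -713/336 (c = -17*1/21 - 21*1/16 = -17/21 - 21/16 = -713/336 ≈ -2.1220)
(-40 + c)/(13 + O(B(3), -5)) = (-40 - 713/336)/(13 - 5) = -14153/336/8 = -14153/336*1/8 = -14153/2688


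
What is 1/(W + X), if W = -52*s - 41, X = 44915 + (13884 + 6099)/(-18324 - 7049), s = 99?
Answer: 25373/1007947815 ≈ 2.5173e-5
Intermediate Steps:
X = 1139608312/25373 (X = 44915 + 19983/(-25373) = 44915 + 19983*(-1/25373) = 44915 - 19983/25373 = 1139608312/25373 ≈ 44914.)
W = -5189 (W = -52*99 - 41 = -5148 - 41 = -5189)
1/(W + X) = 1/(-5189 + 1139608312/25373) = 1/(1007947815/25373) = 25373/1007947815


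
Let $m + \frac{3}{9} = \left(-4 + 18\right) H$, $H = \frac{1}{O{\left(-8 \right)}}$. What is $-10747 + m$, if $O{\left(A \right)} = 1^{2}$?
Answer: $- \frac{32200}{3} \approx -10733.0$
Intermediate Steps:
$O{\left(A \right)} = 1$
$H = 1$ ($H = 1^{-1} = 1$)
$m = \frac{41}{3}$ ($m = - \frac{1}{3} + \left(-4 + 18\right) 1 = - \frac{1}{3} + 14 \cdot 1 = - \frac{1}{3} + 14 = \frac{41}{3} \approx 13.667$)
$-10747 + m = -10747 + \frac{41}{3} = - \frac{32200}{3}$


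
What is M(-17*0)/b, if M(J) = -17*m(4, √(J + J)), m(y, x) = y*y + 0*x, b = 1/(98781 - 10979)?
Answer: -23882144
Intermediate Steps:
b = 1/87802 ≈ 1.1389e-5
m(y, x) = y² (m(y, x) = y² + 0 = y²)
M(J) = -272 (M(J) = -17*4² = -17*16 = -272)
M(-17*0)/b = -272/1/87802 = -272*87802 = -23882144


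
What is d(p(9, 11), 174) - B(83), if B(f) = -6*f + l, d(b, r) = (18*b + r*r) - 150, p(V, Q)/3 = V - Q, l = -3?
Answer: 30519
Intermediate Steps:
p(V, Q) = -3*Q + 3*V (p(V, Q) = 3*(V - Q) = -3*Q + 3*V)
d(b, r) = -150 + r² + 18*b (d(b, r) = (18*b + r²) - 150 = (r² + 18*b) - 150 = -150 + r² + 18*b)
B(f) = -3 - 6*f (B(f) = -6*f - 3 = -3 - 6*f)
d(p(9, 11), 174) - B(83) = (-150 + 174² + 18*(-3*11 + 3*9)) - (-3 - 6*83) = (-150 + 30276 + 18*(-33 + 27)) - (-3 - 498) = (-150 + 30276 + 18*(-6)) - 1*(-501) = (-150 + 30276 - 108) + 501 = 30018 + 501 = 30519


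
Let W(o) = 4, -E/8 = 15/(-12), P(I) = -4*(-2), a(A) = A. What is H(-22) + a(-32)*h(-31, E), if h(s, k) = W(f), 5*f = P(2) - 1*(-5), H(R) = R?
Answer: -150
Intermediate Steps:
P(I) = 8
E = 10 (E = -120/(-12) = -120*(-1)/12 = -8*(-5/4) = 10)
f = 13/5 (f = (8 - 1*(-5))/5 = (8 + 5)/5 = (⅕)*13 = 13/5 ≈ 2.6000)
h(s, k) = 4
H(-22) + a(-32)*h(-31, E) = -22 - 32*4 = -22 - 128 = -150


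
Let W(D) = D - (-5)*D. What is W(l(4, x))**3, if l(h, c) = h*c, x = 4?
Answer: 884736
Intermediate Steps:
l(h, c) = c*h
W(D) = 6*D (W(D) = D + 5*D = 6*D)
W(l(4, x))**3 = (6*(4*4))**3 = (6*16)**3 = 96**3 = 884736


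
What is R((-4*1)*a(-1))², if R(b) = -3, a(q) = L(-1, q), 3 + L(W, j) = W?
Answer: 9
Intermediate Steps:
L(W, j) = -3 + W
a(q) = -4 (a(q) = -3 - 1 = -4)
R((-4*1)*a(-1))² = (-3)² = 9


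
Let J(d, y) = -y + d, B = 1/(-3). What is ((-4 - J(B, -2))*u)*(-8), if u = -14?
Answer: -1904/3 ≈ -634.67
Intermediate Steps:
B = -1/3 ≈ -0.33333
J(d, y) = d - y
((-4 - J(B, -2))*u)*(-8) = ((-4 - (-1/3 - 1*(-2)))*(-14))*(-8) = ((-4 - (-1/3 + 2))*(-14))*(-8) = ((-4 - 1*5/3)*(-14))*(-8) = ((-4 - 5/3)*(-14))*(-8) = -17/3*(-14)*(-8) = (238/3)*(-8) = -1904/3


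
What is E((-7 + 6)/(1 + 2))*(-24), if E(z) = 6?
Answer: -144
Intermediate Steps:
E((-7 + 6)/(1 + 2))*(-24) = 6*(-24) = -144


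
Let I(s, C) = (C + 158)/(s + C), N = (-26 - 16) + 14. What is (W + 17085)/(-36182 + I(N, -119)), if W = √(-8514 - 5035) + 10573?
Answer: -1355242/1772931 - 49*I*√13549/1772931 ≈ -0.76441 - 0.003217*I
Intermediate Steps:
N = -28 (N = -42 + 14 = -28)
I(s, C) = (158 + C)/(C + s)
W = 10573 + I*√13549 (W = √(-13549) + 10573 = I*√13549 + 10573 = 10573 + I*√13549 ≈ 10573.0 + 116.4*I)
(W + 17085)/(-36182 + I(N, -119)) = ((10573 + I*√13549) + 17085)/(-36182 + (158 - 119)/(-119 - 28)) = (27658 + I*√13549)/(-36182 + 39/(-147)) = (27658 + I*√13549)/(-36182 - 1/147*39) = (27658 + I*√13549)/(-36182 - 13/49) = (27658 + I*√13549)/(-1772931/49) = (27658 + I*√13549)*(-49/1772931) = -1355242/1772931 - 49*I*√13549/1772931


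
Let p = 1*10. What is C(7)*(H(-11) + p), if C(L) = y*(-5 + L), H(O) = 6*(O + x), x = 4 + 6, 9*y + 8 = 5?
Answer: -8/3 ≈ -2.6667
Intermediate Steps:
y = -⅓ (y = -8/9 + (⅑)*5 = -8/9 + 5/9 = -⅓ ≈ -0.33333)
x = 10
p = 10
H(O) = 60 + 6*O (H(O) = 6*(O + 10) = 6*(10 + O) = 60 + 6*O)
C(L) = 5/3 - L/3 (C(L) = -(-5 + L)/3 = 5/3 - L/3)
C(7)*(H(-11) + p) = (5/3 - ⅓*7)*((60 + 6*(-11)) + 10) = (5/3 - 7/3)*((60 - 66) + 10) = -2*(-6 + 10)/3 = -⅔*4 = -8/3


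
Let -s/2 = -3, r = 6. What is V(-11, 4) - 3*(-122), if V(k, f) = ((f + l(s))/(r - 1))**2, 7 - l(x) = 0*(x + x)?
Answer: 9271/25 ≈ 370.84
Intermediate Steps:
s = 6 (s = -2*(-3) = 6)
l(x) = 7 (l(x) = 7 - 0*(x + x) = 7 - 0*2*x = 7 - 1*0 = 7 + 0 = 7)
V(k, f) = (7/5 + f/5)**2 (V(k, f) = ((f + 7)/(6 - 1))**2 = ((7 + f)/5)**2 = ((7 + f)*(1/5))**2 = (7/5 + f/5)**2)
V(-11, 4) - 3*(-122) = (7 + 4)**2/25 - 3*(-122) = (1/25)*11**2 + 366 = (1/25)*121 + 366 = 121/25 + 366 = 9271/25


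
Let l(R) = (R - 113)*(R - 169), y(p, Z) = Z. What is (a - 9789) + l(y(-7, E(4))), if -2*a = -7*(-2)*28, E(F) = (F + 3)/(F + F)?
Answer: 567425/64 ≈ 8866.0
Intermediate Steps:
E(F) = (3 + F)/(2*F) (E(F) = (3 + F)/((2*F)) = (3 + F)*(1/(2*F)) = (3 + F)/(2*F))
a = -196 (a = -(-7*(-2))*28/2 = -7*28 = -1/2*392 = -196)
l(R) = (-169 + R)*(-113 + R) (l(R) = (-113 + R)*(-169 + R) = (-169 + R)*(-113 + R))
(a - 9789) + l(y(-7, E(4))) = (-196 - 9789) + (19097 + ((1/2)*(3 + 4)/4)**2 - 141*(3 + 4)/4) = -9985 + (19097 + ((1/2)*(1/4)*7)**2 - 141*7/4) = -9985 + (19097 + (7/8)**2 - 282*7/8) = -9985 + (19097 + 49/64 - 987/4) = -9985 + 1206465/64 = 567425/64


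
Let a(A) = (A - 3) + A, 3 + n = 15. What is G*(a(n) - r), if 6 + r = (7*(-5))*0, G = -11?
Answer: -297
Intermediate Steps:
n = 12 (n = -3 + 15 = 12)
a(A) = -3 + 2*A (a(A) = (-3 + A) + A = -3 + 2*A)
r = -6 (r = -6 + (7*(-5))*0 = -6 - 35*0 = -6 + 0 = -6)
G*(a(n) - r) = -11*((-3 + 2*12) - 1*(-6)) = -11*((-3 + 24) + 6) = -11*(21 + 6) = -11*27 = -297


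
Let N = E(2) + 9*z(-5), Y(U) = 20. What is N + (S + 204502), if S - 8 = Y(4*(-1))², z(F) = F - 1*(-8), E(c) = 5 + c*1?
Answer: 204944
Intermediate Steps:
E(c) = 5 + c
z(F) = 8 + F (z(F) = F + 8 = 8 + F)
N = 34 (N = (5 + 2) + 9*(8 - 5) = 7 + 9*3 = 7 + 27 = 34)
S = 408 (S = 8 + 20² = 8 + 400 = 408)
N + (S + 204502) = 34 + (408 + 204502) = 34 + 204910 = 204944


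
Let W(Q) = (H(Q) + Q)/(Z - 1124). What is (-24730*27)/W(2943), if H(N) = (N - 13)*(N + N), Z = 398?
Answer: 17953980/638849 ≈ 28.104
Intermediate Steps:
H(N) = 2*N*(-13 + N) (H(N) = (-13 + N)*(2*N) = 2*N*(-13 + N))
W(Q) = -Q/726 - Q*(-13 + Q)/363 (W(Q) = (2*Q*(-13 + Q) + Q)/(398 - 1124) = (Q + 2*Q*(-13 + Q))/(-726) = (Q + 2*Q*(-13 + Q))*(-1/726) = -Q/726 - Q*(-13 + Q)/363)
(-24730*27)/W(2943) = (-24730*27)/(((1/726)*2943*(25 - 2*2943))) = -667710*242/(981*(25 - 5886)) = -667710/((1/726)*2943*(-5861)) = -667710/(-5749641/242) = -667710*(-242/5749641) = 17953980/638849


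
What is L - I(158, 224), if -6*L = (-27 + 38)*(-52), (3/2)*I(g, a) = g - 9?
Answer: -4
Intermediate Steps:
I(g, a) = -6 + 2*g/3 (I(g, a) = 2*(g - 9)/3 = 2*(-9 + g)/3 = -6 + 2*g/3)
L = 286/3 (L = -(-27 + 38)*(-52)/6 = -11*(-52)/6 = -⅙*(-572) = 286/3 ≈ 95.333)
L - I(158, 224) = 286/3 - (-6 + (⅔)*158) = 286/3 - (-6 + 316/3) = 286/3 - 1*298/3 = 286/3 - 298/3 = -4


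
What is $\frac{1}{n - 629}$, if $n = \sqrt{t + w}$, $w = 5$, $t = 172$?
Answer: $- \frac{629}{395464} - \frac{\sqrt{177}}{395464} \approx -0.0016242$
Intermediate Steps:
$n = \sqrt{177}$ ($n = \sqrt{172 + 5} = \sqrt{177} \approx 13.304$)
$\frac{1}{n - 629} = \frac{1}{\sqrt{177} - 629} = \frac{1}{-629 + \sqrt{177}}$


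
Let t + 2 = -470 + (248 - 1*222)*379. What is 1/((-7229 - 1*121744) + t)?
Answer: -1/119591 ≈ -8.3618e-6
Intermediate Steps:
t = 9382 (t = -2 + (-470 + (248 - 1*222)*379) = -2 + (-470 + (248 - 222)*379) = -2 + (-470 + 26*379) = -2 + (-470 + 9854) = -2 + 9384 = 9382)
1/((-7229 - 1*121744) + t) = 1/((-7229 - 1*121744) + 9382) = 1/((-7229 - 121744) + 9382) = 1/(-128973 + 9382) = 1/(-119591) = -1/119591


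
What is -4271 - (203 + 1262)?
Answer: -5736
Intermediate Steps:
-4271 - (203 + 1262) = -4271 - 1*1465 = -4271 - 1465 = -5736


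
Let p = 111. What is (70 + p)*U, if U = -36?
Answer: -6516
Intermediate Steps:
(70 + p)*U = (70 + 111)*(-36) = 181*(-36) = -6516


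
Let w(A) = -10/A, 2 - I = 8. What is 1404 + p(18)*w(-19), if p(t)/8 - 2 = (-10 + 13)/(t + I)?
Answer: 26856/19 ≈ 1413.5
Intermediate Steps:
I = -6 (I = 2 - 1*8 = 2 - 8 = -6)
p(t) = 16 + 24/(-6 + t) (p(t) = 16 + 8*((-10 + 13)/(t - 6)) = 16 + 8*(3/(-6 + t)) = 16 + 24/(-6 + t))
1404 + p(18)*w(-19) = 1404 + (8*(-9 + 2*18)/(-6 + 18))*(-10/(-19)) = 1404 + (8*(-9 + 36)/12)*(-10*(-1/19)) = 1404 + (8*(1/12)*27)*(10/19) = 1404 + 18*(10/19) = 1404 + 180/19 = 26856/19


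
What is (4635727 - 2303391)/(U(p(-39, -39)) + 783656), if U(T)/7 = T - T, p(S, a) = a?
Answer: 291542/97957 ≈ 2.9762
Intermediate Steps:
U(T) = 0 (U(T) = 7*(T - T) = 7*0 = 0)
(4635727 - 2303391)/(U(p(-39, -39)) + 783656) = (4635727 - 2303391)/(0 + 783656) = 2332336/783656 = 2332336*(1/783656) = 291542/97957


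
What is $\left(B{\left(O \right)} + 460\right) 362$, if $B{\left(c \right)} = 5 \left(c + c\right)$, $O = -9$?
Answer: $133940$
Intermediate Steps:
$B{\left(c \right)} = 10 c$ ($B{\left(c \right)} = 5 \cdot 2 c = 10 c$)
$\left(B{\left(O \right)} + 460\right) 362 = \left(10 \left(-9\right) + 460\right) 362 = \left(-90 + 460\right) 362 = 370 \cdot 362 = 133940$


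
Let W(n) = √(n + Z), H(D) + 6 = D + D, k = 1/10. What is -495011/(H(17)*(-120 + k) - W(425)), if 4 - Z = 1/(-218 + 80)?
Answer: 5733385705740/38882751773 - 12375275*√8170014/38882751773 ≈ 146.54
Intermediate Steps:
k = ⅒ ≈ 0.10000
H(D) = -6 + 2*D (H(D) = -6 + (D + D) = -6 + 2*D)
Z = 553/138 (Z = 4 - 1/(-218 + 80) = 4 - 1/(-138) = 4 - 1*(-1/138) = 4 + 1/138 = 553/138 ≈ 4.0072)
W(n) = √(553/138 + n) (W(n) = √(n + 553/138) = √(553/138 + n))
-495011/(H(17)*(-120 + k) - W(425)) = -495011/((-6 + 2*17)*(-120 + ⅒) - √(76314 + 19044*425)/138) = -495011/((-6 + 34)*(-1199/10) - √(76314 + 8093700)/138) = -495011/(28*(-1199/10) - √8170014/138) = -495011/(-16786/5 - √8170014/138)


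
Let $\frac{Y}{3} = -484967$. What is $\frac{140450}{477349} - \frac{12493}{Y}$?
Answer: $\frac{210304366507}{694495537449} \approx 0.30282$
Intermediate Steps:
$Y = -1454901$ ($Y = 3 \left(-484967\right) = -1454901$)
$\frac{140450}{477349} - \frac{12493}{Y} = \frac{140450}{477349} - \frac{12493}{-1454901} = 140450 \cdot \frac{1}{477349} - - \frac{12493}{1454901} = \frac{140450}{477349} + \frac{12493}{1454901} = \frac{210304366507}{694495537449}$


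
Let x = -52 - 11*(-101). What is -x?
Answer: -1059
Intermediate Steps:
x = 1059 (x = -52 + 1111 = 1059)
-x = -1*1059 = -1059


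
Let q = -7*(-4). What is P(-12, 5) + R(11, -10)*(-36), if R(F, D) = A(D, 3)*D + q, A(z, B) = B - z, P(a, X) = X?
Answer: 3677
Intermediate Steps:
q = 28
R(F, D) = 28 + D*(3 - D) (R(F, D) = (3 - D)*D + 28 = D*(3 - D) + 28 = 28 + D*(3 - D))
P(-12, 5) + R(11, -10)*(-36) = 5 + (28 - 1*(-10)*(-3 - 10))*(-36) = 5 + (28 - 1*(-10)*(-13))*(-36) = 5 + (28 - 130)*(-36) = 5 - 102*(-36) = 5 + 3672 = 3677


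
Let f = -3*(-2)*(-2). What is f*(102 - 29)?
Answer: -876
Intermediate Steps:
f = -12 (f = 6*(-2) = -12)
f*(102 - 29) = -12*(102 - 29) = -12*73 = -876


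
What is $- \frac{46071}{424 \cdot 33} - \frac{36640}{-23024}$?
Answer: $- \frac{11418163}{6711496} \approx -1.7013$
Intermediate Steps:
$- \frac{46071}{424 \cdot 33} - \frac{36640}{-23024} = - \frac{46071}{13992} - - \frac{2290}{1439} = \left(-46071\right) \frac{1}{13992} + \frac{2290}{1439} = - \frac{15357}{4664} + \frac{2290}{1439} = - \frac{11418163}{6711496}$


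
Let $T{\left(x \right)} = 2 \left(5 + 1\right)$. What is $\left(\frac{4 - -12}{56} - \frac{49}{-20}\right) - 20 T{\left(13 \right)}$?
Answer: $- \frac{33217}{140} \approx -237.26$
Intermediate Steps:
$T{\left(x \right)} = 12$ ($T{\left(x \right)} = 2 \cdot 6 = 12$)
$\left(\frac{4 - -12}{56} - \frac{49}{-20}\right) - 20 T{\left(13 \right)} = \left(\frac{4 - -12}{56} - \frac{49}{-20}\right) - 240 = \left(\left(4 + 12\right) \frac{1}{56} - - \frac{49}{20}\right) - 240 = \left(16 \cdot \frac{1}{56} + \frac{49}{20}\right) - 240 = \left(\frac{2}{7} + \frac{49}{20}\right) - 240 = \frac{383}{140} - 240 = - \frac{33217}{140}$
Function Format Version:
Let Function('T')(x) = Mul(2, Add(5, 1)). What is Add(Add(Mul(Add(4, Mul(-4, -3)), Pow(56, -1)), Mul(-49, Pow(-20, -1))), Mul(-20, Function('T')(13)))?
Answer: Rational(-33217, 140) ≈ -237.26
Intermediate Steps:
Function('T')(x) = 12 (Function('T')(x) = Mul(2, 6) = 12)
Add(Add(Mul(Add(4, Mul(-4, -3)), Pow(56, -1)), Mul(-49, Pow(-20, -1))), Mul(-20, Function('T')(13))) = Add(Add(Mul(Add(4, Mul(-4, -3)), Pow(56, -1)), Mul(-49, Pow(-20, -1))), Mul(-20, 12)) = Add(Add(Mul(Add(4, 12), Rational(1, 56)), Mul(-49, Rational(-1, 20))), -240) = Add(Add(Mul(16, Rational(1, 56)), Rational(49, 20)), -240) = Add(Add(Rational(2, 7), Rational(49, 20)), -240) = Add(Rational(383, 140), -240) = Rational(-33217, 140)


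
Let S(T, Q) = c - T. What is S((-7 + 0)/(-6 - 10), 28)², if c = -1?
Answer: 529/256 ≈ 2.0664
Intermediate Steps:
S(T, Q) = -1 - T
S((-7 + 0)/(-6 - 10), 28)² = (-1 - (-7 + 0)/(-6 - 10))² = (-1 - (-7)/(-16))² = (-1 - (-7)*(-1)/16)² = (-1 - 1*7/16)² = (-1 - 7/16)² = (-23/16)² = 529/256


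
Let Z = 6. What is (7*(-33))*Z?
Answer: -1386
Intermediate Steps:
(7*(-33))*Z = (7*(-33))*6 = -231*6 = -1386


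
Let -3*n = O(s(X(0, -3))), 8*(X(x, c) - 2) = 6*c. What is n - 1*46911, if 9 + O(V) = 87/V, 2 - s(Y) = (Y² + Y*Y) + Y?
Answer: -797668/17 ≈ -46922.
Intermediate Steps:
X(x, c) = 2 + 3*c/4 (X(x, c) = 2 + (6*c)/8 = 2 + 3*c/4)
s(Y) = 2 - Y - 2*Y² (s(Y) = 2 - ((Y² + Y*Y) + Y) = 2 - ((Y² + Y²) + Y) = 2 - (2*Y² + Y) = 2 - (Y + 2*Y²) = 2 + (-Y - 2*Y²) = 2 - Y - 2*Y²)
O(V) = -9 + 87/V
n = -181/17 (n = -(-9 + 87/(2 - (2 + (¾)*(-3)) - 2*(2 + (¾)*(-3))²))/3 = -(-9 + 87/(2 - (2 - 9/4) - 2*(2 - 9/4)²))/3 = -(-9 + 87/(2 - 1*(-¼) - 2*(-¼)²))/3 = -(-9 + 87/(2 + ¼ - 2*1/16))/3 = -(-9 + 87/(2 + ¼ - ⅛))/3 = -(-9 + 87/(17/8))/3 = -(-9 + 87*(8/17))/3 = -(-9 + 696/17)/3 = -⅓*543/17 = -181/17 ≈ -10.647)
n - 1*46911 = -181/17 - 1*46911 = -181/17 - 46911 = -797668/17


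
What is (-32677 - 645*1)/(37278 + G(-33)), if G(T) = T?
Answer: -33322/37245 ≈ -0.89467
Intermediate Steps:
(-32677 - 645*1)/(37278 + G(-33)) = (-32677 - 645*1)/(37278 - 33) = (-32677 - 645)/37245 = -33322*1/37245 = -33322/37245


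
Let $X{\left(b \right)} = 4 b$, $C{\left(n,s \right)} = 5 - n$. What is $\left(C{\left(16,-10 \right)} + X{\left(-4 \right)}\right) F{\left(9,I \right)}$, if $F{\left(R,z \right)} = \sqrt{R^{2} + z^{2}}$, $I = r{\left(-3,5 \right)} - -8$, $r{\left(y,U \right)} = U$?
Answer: $- 135 \sqrt{10} \approx -426.91$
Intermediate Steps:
$I = 13$ ($I = 5 - -8 = 5 + 8 = 13$)
$\left(C{\left(16,-10 \right)} + X{\left(-4 \right)}\right) F{\left(9,I \right)} = \left(\left(5 - 16\right) + 4 \left(-4\right)\right) \sqrt{9^{2} + 13^{2}} = \left(\left(5 - 16\right) - 16\right) \sqrt{81 + 169} = \left(-11 - 16\right) \sqrt{250} = - 27 \cdot 5 \sqrt{10} = - 135 \sqrt{10}$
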